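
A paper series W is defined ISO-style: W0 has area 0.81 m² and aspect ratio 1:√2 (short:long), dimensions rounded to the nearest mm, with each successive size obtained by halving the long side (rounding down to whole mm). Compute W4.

189 × 267 mm

Let W0's short side be w mm. w · w√2 = 0.81 m² = 810,000 mm², so w ≈ 756.8 mm and w√2 ≈ 1070.3 mm → W0 = 757 × 1070 mm.
W1: ⌊1070/2⌋ × 757 = 535 × 757 mm
W2: ⌊757/2⌋ × 535 = 378 × 535 mm
W3: ⌊535/2⌋ × 378 = 267 × 378 mm
W4: ⌊378/2⌋ × 267 = 189 × 267 mm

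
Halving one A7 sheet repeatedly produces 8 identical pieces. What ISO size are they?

A10

8 = 2^3, so 3 halving steps.
A7 → A8 → … → A10 after 3 steps.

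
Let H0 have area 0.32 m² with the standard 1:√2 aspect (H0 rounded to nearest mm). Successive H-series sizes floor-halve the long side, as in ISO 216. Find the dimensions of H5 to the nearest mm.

Let H0's short side be w mm. w · w√2 = 0.32 m² = 320,000 mm², so w ≈ 475.7 mm and w√2 ≈ 672.7 mm → H0 = 476 × 673 mm.
H1: ⌊673/2⌋ × 476 = 336 × 476 mm
H2: ⌊476/2⌋ × 336 = 238 × 336 mm
H3: ⌊336/2⌋ × 238 = 168 × 238 mm
H4: ⌊238/2⌋ × 168 = 119 × 168 mm
H5: ⌊168/2⌋ × 119 = 84 × 119 mm

84 × 119 mm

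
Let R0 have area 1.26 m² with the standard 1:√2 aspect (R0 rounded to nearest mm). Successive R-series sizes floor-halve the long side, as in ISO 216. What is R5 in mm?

166 × 236 mm

Let R0's short side be w mm. w · w√2 = 1.26 m² = 1,260,000 mm², so w ≈ 943.9 mm and w√2 ≈ 1334.9 mm → R0 = 944 × 1335 mm.
R1: ⌊1335/2⌋ × 944 = 667 × 944 mm
R2: ⌊944/2⌋ × 667 = 472 × 667 mm
R3: ⌊667/2⌋ × 472 = 333 × 472 mm
R4: ⌊472/2⌋ × 333 = 236 × 333 mm
R5: ⌊333/2⌋ × 236 = 166 × 236 mm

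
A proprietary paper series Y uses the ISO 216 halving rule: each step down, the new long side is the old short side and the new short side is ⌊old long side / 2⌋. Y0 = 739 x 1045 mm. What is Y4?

Y1: ⌊1045/2⌋ × 739 = 522 × 739 mm
Y2: ⌊739/2⌋ × 522 = 369 × 522 mm
Y3: ⌊522/2⌋ × 369 = 261 × 369 mm
Y4: ⌊369/2⌋ × 261 = 184 × 261 mm

184 × 261 mm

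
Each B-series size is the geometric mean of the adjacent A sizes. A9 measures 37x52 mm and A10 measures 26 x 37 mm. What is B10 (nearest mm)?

Short side: √(37 · 26) = √962 ≈ 31.0 → 31 mm
Long side: √(52 · 37) = √1924 ≈ 43.9 → 44 mm

31 × 44 mm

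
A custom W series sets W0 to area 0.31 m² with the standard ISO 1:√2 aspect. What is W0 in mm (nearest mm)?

468 × 662 mm

Let the short side be w mm. Then w · w√2 = 0.31 m² = 310,000 mm².
w² = 310,000/√2, so w ≈ 468.2 mm; long side = w√2 ≈ 662.1 mm.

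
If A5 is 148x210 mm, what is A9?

37 × 52 mm

A6: ⌊210/2⌋ × 148 = 105 × 148 mm
A7: ⌊148/2⌋ × 105 = 74 × 105 mm
A8: ⌊105/2⌋ × 74 = 52 × 74 mm
A9: ⌊74/2⌋ × 52 = 37 × 52 mm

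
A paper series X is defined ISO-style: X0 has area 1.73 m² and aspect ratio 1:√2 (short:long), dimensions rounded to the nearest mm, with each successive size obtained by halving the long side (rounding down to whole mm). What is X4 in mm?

276 × 391 mm

Let X0's short side be w mm. w · w√2 = 1.73 m² = 1,730,000 mm², so w ≈ 1106.0 mm and w√2 ≈ 1564.2 mm → X0 = 1106 × 1564 mm.
X1: ⌊1564/2⌋ × 1106 = 782 × 1106 mm
X2: ⌊1106/2⌋ × 782 = 553 × 782 mm
X3: ⌊782/2⌋ × 553 = 391 × 553 mm
X4: ⌊553/2⌋ × 391 = 276 × 391 mm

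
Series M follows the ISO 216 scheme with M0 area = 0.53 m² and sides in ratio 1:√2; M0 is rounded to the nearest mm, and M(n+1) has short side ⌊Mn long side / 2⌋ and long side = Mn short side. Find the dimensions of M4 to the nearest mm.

Let M0's short side be w mm. w · w√2 = 0.53 m² = 530,000 mm², so w ≈ 612.2 mm and w√2 ≈ 865.8 mm → M0 = 612 × 866 mm.
M1: ⌊866/2⌋ × 612 = 433 × 612 mm
M2: ⌊612/2⌋ × 433 = 306 × 433 mm
M3: ⌊433/2⌋ × 306 = 216 × 306 mm
M4: ⌊306/2⌋ × 216 = 153 × 216 mm

153 × 216 mm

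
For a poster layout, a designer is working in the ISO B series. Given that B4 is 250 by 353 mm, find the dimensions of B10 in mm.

31 × 44 mm

B5: ⌊353/2⌋ × 250 = 176 × 250 mm
B6: ⌊250/2⌋ × 176 = 125 × 176 mm
B7: ⌊176/2⌋ × 125 = 88 × 125 mm
B8: ⌊125/2⌋ × 88 = 62 × 88 mm
B9: ⌊88/2⌋ × 62 = 44 × 62 mm
B10: ⌊62/2⌋ × 44 = 31 × 44 mm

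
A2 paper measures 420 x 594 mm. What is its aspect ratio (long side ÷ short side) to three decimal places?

594 / 420 = 1.414
Matches √2 ≈ 1.414 — the ISO 216 defining ratio.

1.414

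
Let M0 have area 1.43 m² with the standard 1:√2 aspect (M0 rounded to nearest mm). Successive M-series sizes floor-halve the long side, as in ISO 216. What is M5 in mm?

Let M0's short side be w mm. w · w√2 = 1.43 m² = 1,430,000 mm², so w ≈ 1005.6 mm and w√2 ≈ 1422.1 mm → M0 = 1006 × 1422 mm.
M1: ⌊1422/2⌋ × 1006 = 711 × 1006 mm
M2: ⌊1006/2⌋ × 711 = 503 × 711 mm
M3: ⌊711/2⌋ × 503 = 355 × 503 mm
M4: ⌊503/2⌋ × 355 = 251 × 355 mm
M5: ⌊355/2⌋ × 251 = 177 × 251 mm

177 × 251 mm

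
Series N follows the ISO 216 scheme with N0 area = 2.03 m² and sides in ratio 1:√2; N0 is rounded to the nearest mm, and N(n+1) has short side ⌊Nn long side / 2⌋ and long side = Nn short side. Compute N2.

599 × 847 mm

Let N0's short side be w mm. w · w√2 = 2.03 m² = 2,030,000 mm², so w ≈ 1198.1 mm and w√2 ≈ 1694.4 mm → N0 = 1198 × 1694 mm.
N1: ⌊1694/2⌋ × 1198 = 847 × 1198 mm
N2: ⌊1198/2⌋ × 847 = 599 × 847 mm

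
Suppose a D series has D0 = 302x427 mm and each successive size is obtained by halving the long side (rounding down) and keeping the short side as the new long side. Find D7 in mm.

D1 = 213 × 302 mm (from D0 by 1 halving).
D2: ⌊302/2⌋ × 213 = 151 × 213 mm
D3: ⌊213/2⌋ × 151 = 106 × 151 mm
D4: ⌊151/2⌋ × 106 = 75 × 106 mm
D5: ⌊106/2⌋ × 75 = 53 × 75 mm
D6: ⌊75/2⌋ × 53 = 37 × 53 mm
D7: ⌊53/2⌋ × 37 = 26 × 37 mm

26 × 37 mm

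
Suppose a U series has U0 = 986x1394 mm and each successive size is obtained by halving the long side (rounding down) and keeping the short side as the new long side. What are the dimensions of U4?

246 × 348 mm

U1 = 697 × 986 mm (from U0 by 1 halving).
U2: ⌊986/2⌋ × 697 = 493 × 697 mm
U3: ⌊697/2⌋ × 493 = 348 × 493 mm
U4: ⌊493/2⌋ × 348 = 246 × 348 mm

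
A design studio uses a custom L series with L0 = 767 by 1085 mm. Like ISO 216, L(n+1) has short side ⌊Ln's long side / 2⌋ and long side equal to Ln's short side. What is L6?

95 × 135 mm

L1: ⌊1085/2⌋ × 767 = 542 × 767 mm
L2: ⌊767/2⌋ × 542 = 383 × 542 mm
L3: ⌊542/2⌋ × 383 = 271 × 383 mm
L4: ⌊383/2⌋ × 271 = 191 × 271 mm
L5: ⌊271/2⌋ × 191 = 135 × 191 mm
L6: ⌊191/2⌋ × 135 = 95 × 135 mm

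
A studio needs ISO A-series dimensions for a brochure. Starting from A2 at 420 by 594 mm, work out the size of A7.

A3: ⌊594/2⌋ × 420 = 297 × 420 mm
A4: ⌊420/2⌋ × 297 = 210 × 297 mm
A5: ⌊297/2⌋ × 210 = 148 × 210 mm
A6: ⌊210/2⌋ × 148 = 105 × 148 mm
A7: ⌊148/2⌋ × 105 = 74 × 105 mm

74 × 105 mm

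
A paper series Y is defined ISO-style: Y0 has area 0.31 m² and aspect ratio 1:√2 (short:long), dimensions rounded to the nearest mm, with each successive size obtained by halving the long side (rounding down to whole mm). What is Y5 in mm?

Let Y0's short side be w mm. w · w√2 = 0.31 m² = 310,000 mm², so w ≈ 468.2 mm and w√2 ≈ 662.1 mm → Y0 = 468 × 662 mm.
Y1: ⌊662/2⌋ × 468 = 331 × 468 mm
Y2: ⌊468/2⌋ × 331 = 234 × 331 mm
Y3: ⌊331/2⌋ × 234 = 165 × 234 mm
Y4: ⌊234/2⌋ × 165 = 117 × 165 mm
Y5: ⌊165/2⌋ × 117 = 82 × 117 mm

82 × 117 mm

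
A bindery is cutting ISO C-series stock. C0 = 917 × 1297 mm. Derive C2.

458 × 648 mm

C1: ⌊1297/2⌋ × 917 = 648 × 917 mm
C2: ⌊917/2⌋ × 648 = 458 × 648 mm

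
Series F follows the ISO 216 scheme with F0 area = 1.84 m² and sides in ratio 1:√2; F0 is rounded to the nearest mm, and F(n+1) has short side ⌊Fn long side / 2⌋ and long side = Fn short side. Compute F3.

403 × 570 mm

Let F0's short side be w mm. w · w√2 = 1.84 m² = 1,840,000 mm², so w ≈ 1140.6 mm and w√2 ≈ 1613.1 mm → F0 = 1141 × 1613 mm.
F1: ⌊1613/2⌋ × 1141 = 806 × 1141 mm
F2: ⌊1141/2⌋ × 806 = 570 × 806 mm
F3: ⌊806/2⌋ × 570 = 403 × 570 mm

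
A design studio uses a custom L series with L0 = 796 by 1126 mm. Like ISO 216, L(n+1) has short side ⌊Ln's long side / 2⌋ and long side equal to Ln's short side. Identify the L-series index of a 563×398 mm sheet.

L2

L0: 796 × 1126 mm
L1: 563 × 796 mm
L2: 398 × 563 mm
L3: 281 × 398 mm
→ matches L2.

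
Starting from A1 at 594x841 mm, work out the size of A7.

A2: ⌊841/2⌋ × 594 = 420 × 594 mm
A3: ⌊594/2⌋ × 420 = 297 × 420 mm
A4: ⌊420/2⌋ × 297 = 210 × 297 mm
A5: ⌊297/2⌋ × 210 = 148 × 210 mm
A6: ⌊210/2⌋ × 148 = 105 × 148 mm
A7: ⌊148/2⌋ × 105 = 74 × 105 mm

74 × 105 mm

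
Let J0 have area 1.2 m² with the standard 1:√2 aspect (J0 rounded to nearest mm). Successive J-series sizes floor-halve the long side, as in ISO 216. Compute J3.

Let J0's short side be w mm. w · w√2 = 1.2 m² = 1,200,000 mm², so w ≈ 921.2 mm and w√2 ≈ 1302.7 mm → J0 = 921 × 1303 mm.
J1: ⌊1303/2⌋ × 921 = 651 × 921 mm
J2: ⌊921/2⌋ × 651 = 460 × 651 mm
J3: ⌊651/2⌋ × 460 = 325 × 460 mm

325 × 460 mm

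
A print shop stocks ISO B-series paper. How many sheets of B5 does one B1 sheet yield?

B1 = 707 × 1000 mm; B5 = 176 × 250 mm.
Each halving step doubles the count; 4 steps from B1 to B5.
2^4 = 16.

16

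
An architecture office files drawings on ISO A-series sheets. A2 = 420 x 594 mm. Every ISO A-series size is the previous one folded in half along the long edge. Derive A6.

A3: ⌊594/2⌋ × 420 = 297 × 420 mm
A4: ⌊420/2⌋ × 297 = 210 × 297 mm
A5: ⌊297/2⌋ × 210 = 148 × 210 mm
A6: ⌊210/2⌋ × 148 = 105 × 148 mm

105 × 148 mm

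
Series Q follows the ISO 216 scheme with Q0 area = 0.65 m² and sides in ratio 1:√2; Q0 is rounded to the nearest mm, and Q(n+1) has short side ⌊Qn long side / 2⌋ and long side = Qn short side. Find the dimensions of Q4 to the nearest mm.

169 × 239 mm

Let Q0's short side be w mm. w · w√2 = 0.65 m² = 650,000 mm², so w ≈ 678.0 mm and w√2 ≈ 958.8 mm → Q0 = 678 × 959 mm.
Q1: ⌊959/2⌋ × 678 = 479 × 678 mm
Q2: ⌊678/2⌋ × 479 = 339 × 479 mm
Q3: ⌊479/2⌋ × 339 = 239 × 339 mm
Q4: ⌊339/2⌋ × 239 = 169 × 239 mm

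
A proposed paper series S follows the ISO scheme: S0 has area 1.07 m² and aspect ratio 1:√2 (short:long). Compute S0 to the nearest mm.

870 × 1230 mm

Let the short side be w mm. Then w · w√2 = 1.07 m² = 1,070,000 mm².
w² = 1,070,000/√2, so w ≈ 869.8 mm; long side = w√2 ≈ 1230.1 mm.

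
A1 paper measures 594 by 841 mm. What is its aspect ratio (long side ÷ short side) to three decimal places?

841 / 594 = 1.416
ISO 216 targets √2 ≈ 1.414; the +0.002 deviation is from mm rounding.

1.416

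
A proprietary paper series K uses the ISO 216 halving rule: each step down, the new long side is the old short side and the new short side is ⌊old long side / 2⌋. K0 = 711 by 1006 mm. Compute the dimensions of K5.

125 × 177 mm

K1: ⌊1006/2⌋ × 711 = 503 × 711 mm
K2: ⌊711/2⌋ × 503 = 355 × 503 mm
K3: ⌊503/2⌋ × 355 = 251 × 355 mm
K4: ⌊355/2⌋ × 251 = 177 × 251 mm
K5: ⌊251/2⌋ × 177 = 125 × 177 mm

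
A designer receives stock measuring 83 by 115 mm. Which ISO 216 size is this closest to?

Aspect ratio 115/83 ≈ 1.386 (ISO target is √2 ≈ 1.414).
In the C-series (envelope sizes, between A and B): C7 = 81 × 114 mm.
Off by 3 mm total — nearest standard size.

C7 (81 × 114 mm)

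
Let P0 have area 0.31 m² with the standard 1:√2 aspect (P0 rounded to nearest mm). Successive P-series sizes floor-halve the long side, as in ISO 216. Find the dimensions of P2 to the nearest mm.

234 × 331 mm

Let P0's short side be w mm. w · w√2 = 0.31 m² = 310,000 mm², so w ≈ 468.2 mm and w√2 ≈ 662.1 mm → P0 = 468 × 662 mm.
P1: ⌊662/2⌋ × 468 = 331 × 468 mm
P2: ⌊468/2⌋ × 331 = 234 × 331 mm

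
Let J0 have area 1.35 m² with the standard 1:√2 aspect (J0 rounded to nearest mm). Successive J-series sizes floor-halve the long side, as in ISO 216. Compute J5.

172 × 244 mm

Let J0's short side be w mm. w · w√2 = 1.35 m² = 1,350,000 mm², so w ≈ 977.0 mm and w√2 ≈ 1381.7 mm → J0 = 977 × 1382 mm.
J1: ⌊1382/2⌋ × 977 = 691 × 977 mm
J2: ⌊977/2⌋ × 691 = 488 × 691 mm
J3: ⌊691/2⌋ × 488 = 345 × 488 mm
J4: ⌊488/2⌋ × 345 = 244 × 345 mm
J5: ⌊345/2⌋ × 244 = 172 × 244 mm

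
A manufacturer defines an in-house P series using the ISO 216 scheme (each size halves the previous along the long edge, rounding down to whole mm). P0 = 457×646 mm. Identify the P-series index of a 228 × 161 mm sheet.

P0: 457 × 646 mm
P1: 323 × 457 mm
P2: 228 × 323 mm
P3: 161 × 228 mm
P4: 114 × 161 mm
→ matches P3.

P3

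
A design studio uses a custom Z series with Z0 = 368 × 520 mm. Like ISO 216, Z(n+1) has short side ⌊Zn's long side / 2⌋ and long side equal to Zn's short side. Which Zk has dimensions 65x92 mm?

Z0: 368 × 520 mm
Z1: 260 × 368 mm
Z2: 184 × 260 mm
Z3: 130 × 184 mm
Z4: 92 × 130 mm
Z5: 65 × 92 mm
Z6: 46 × 65 mm
→ matches Z5.

Z5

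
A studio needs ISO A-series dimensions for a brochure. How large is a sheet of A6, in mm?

105 × 148 mm

A0 = 841 × 1189 mm (A0 has area 1 m², aspect 1:√2).
A1: ⌊1189/2⌋ × 841 = 594 × 841 mm
A2: ⌊841/2⌋ × 594 = 420 × 594 mm
A3: ⌊594/2⌋ × 420 = 297 × 420 mm
A4: ⌊420/2⌋ × 297 = 210 × 297 mm
A5: ⌊297/2⌋ × 210 = 148 × 210 mm
A6: ⌊210/2⌋ × 148 = 105 × 148 mm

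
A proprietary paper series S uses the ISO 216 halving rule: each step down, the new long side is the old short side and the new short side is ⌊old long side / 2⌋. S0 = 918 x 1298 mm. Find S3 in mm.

324 × 459 mm

S1 = 649 × 918 mm (from S0 by 1 halving).
S2: ⌊918/2⌋ × 649 = 459 × 649 mm
S3: ⌊649/2⌋ × 459 = 324 × 459 mm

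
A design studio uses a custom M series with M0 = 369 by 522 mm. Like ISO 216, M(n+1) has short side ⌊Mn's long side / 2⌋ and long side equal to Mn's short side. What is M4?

M1: ⌊522/2⌋ × 369 = 261 × 369 mm
M2: ⌊369/2⌋ × 261 = 184 × 261 mm
M3: ⌊261/2⌋ × 184 = 130 × 184 mm
M4: ⌊184/2⌋ × 130 = 92 × 130 mm

92 × 130 mm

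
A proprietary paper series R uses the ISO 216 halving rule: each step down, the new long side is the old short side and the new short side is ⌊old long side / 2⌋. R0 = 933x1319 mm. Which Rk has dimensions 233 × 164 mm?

R0: 933 × 1319 mm
R1: 659 × 933 mm
R2: 466 × 659 mm
R3: 329 × 466 mm
R4: 233 × 329 mm
R5: 164 × 233 mm
R6: 116 × 164 mm
→ matches R5.

R5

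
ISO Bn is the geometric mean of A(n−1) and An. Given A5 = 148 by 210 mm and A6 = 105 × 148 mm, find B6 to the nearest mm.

125 × 176 mm

Short side: √(148 · 105) = √15540 ≈ 124.7 → 125 mm
Long side: √(210 · 148) = √31080 ≈ 176.3 → 176 mm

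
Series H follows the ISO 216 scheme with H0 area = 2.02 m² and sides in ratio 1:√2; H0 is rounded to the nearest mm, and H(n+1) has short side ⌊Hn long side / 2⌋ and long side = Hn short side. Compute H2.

Let H0's short side be w mm. w · w√2 = 2.02 m² = 2,020,000 mm², so w ≈ 1195.1 mm and w√2 ≈ 1690.2 mm → H0 = 1195 × 1690 mm.
H1: ⌊1690/2⌋ × 1195 = 845 × 1195 mm
H2: ⌊1195/2⌋ × 845 = 597 × 845 mm

597 × 845 mm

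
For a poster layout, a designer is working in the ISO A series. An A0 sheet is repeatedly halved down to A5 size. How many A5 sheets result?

A0 = 841 × 1189 mm; A5 = 148 × 210 mm.
Each halving step doubles the count; 5 steps from A0 to A5.
2^5 = 32.

32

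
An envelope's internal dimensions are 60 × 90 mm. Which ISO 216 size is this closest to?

Aspect ratio 90/60 ≈ 1.500 (ISO target is √2 ≈ 1.414).
In the B-series (B0 = 1000 × 1414 mm): B8 = 62 × 88 mm.
Off by 4 mm total — nearest standard size.

B8 (62 × 88 mm)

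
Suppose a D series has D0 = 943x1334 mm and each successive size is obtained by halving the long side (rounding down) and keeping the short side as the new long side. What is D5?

D1: ⌊1334/2⌋ × 943 = 667 × 943 mm
D2: ⌊943/2⌋ × 667 = 471 × 667 mm
D3: ⌊667/2⌋ × 471 = 333 × 471 mm
D4: ⌊471/2⌋ × 333 = 235 × 333 mm
D5: ⌊333/2⌋ × 235 = 166 × 235 mm

166 × 235 mm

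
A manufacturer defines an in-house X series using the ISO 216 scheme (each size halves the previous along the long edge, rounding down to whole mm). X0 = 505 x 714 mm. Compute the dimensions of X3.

X1: ⌊714/2⌋ × 505 = 357 × 505 mm
X2: ⌊505/2⌋ × 357 = 252 × 357 mm
X3: ⌊357/2⌋ × 252 = 178 × 252 mm

178 × 252 mm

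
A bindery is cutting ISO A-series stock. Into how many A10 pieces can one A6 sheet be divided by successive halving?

Each ISO step halves the sheet: 1 × A6 → 2 × A7 → 4 × A8 → 8 × A9 → …
From A6 to A10 is 4 halving steps: 2^4 = 16.

16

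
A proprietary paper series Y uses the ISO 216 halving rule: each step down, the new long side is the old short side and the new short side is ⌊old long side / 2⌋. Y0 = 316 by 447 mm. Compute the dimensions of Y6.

Y1: ⌊447/2⌋ × 316 = 223 × 316 mm
Y2: ⌊316/2⌋ × 223 = 158 × 223 mm
Y3: ⌊223/2⌋ × 158 = 111 × 158 mm
Y4: ⌊158/2⌋ × 111 = 79 × 111 mm
Y5: ⌊111/2⌋ × 79 = 55 × 79 mm
Y6: ⌊79/2⌋ × 55 = 39 × 55 mm

39 × 55 mm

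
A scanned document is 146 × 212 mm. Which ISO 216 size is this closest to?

A5 (148 × 210 mm)

Aspect ratio 212/146 ≈ 1.452 (ISO target is √2 ≈ 1.414).
In the A-series (A0 area = 1 m²): A5 = 148 × 210 mm.
Off by 4 mm total — nearest standard size.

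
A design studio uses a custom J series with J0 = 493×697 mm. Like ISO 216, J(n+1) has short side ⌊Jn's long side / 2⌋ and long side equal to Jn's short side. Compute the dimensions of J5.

87 × 123 mm

J1: ⌊697/2⌋ × 493 = 348 × 493 mm
J2: ⌊493/2⌋ × 348 = 246 × 348 mm
J3: ⌊348/2⌋ × 246 = 174 × 246 mm
J4: ⌊246/2⌋ × 174 = 123 × 174 mm
J5: ⌊174/2⌋ × 123 = 87 × 123 mm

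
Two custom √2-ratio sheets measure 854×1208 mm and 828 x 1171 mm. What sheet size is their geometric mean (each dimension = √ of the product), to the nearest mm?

Short side: √(854 · 828) = √707112 ≈ 840.9 → 841 mm
Long side: √(1208 · 1171) = √1414568 ≈ 1189.4 → 1189 mm

841 × 1189 mm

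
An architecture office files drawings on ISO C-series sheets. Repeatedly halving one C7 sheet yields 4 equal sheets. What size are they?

4 = 2^2, so 2 halving steps.
C7 → C8 → … → C9 after 2 steps.

C9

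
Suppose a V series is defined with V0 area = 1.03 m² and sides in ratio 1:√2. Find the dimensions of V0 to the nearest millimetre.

Let the short side be w mm. Then w · w√2 = 1.03 m² = 1,030,000 mm².
w² = 1,030,000/√2, so w ≈ 853.4 mm; long side = w√2 ≈ 1206.9 mm.

853 × 1207 mm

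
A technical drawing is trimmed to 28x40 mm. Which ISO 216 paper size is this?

Aspect ratio 40/28 ≈ 1.429 — close to the ISO √2 ≈ 1.414.
In the C-series (envelope sizes, between A and B): C10 = 28 × 40 mm.

C10 (28 × 40 mm)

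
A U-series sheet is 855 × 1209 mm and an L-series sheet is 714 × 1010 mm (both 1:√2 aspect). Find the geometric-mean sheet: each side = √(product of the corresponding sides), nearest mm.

Short side: √(855 · 714) = √610470 ≈ 781.3 → 781 mm
Long side: √(1209 · 1010) = √1221090 ≈ 1105.0 → 1105 mm

781 × 1105 mm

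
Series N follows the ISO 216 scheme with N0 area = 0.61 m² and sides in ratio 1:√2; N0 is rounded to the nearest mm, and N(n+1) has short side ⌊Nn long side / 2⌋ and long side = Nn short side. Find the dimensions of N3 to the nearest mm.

Let N0's short side be w mm. w · w√2 = 0.61 m² = 610,000 mm², so w ≈ 656.8 mm and w√2 ≈ 928.8 mm → N0 = 657 × 929 mm.
N1: ⌊929/2⌋ × 657 = 464 × 657 mm
N2: ⌊657/2⌋ × 464 = 328 × 464 mm
N3: ⌊464/2⌋ × 328 = 232 × 328 mm

232 × 328 mm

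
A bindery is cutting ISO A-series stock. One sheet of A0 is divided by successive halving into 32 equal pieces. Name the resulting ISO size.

A5

32 = 2^5, so 5 halving steps.
A0 → A1 → … → A5 after 5 steps.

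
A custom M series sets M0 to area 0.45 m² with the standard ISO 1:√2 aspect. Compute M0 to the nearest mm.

564 × 798 mm

Let the short side be w mm. Then w · w√2 = 0.45 m² = 450,000 mm².
w² = 450,000/√2, so w ≈ 564.1 mm; long side = w√2 ≈ 797.7 mm.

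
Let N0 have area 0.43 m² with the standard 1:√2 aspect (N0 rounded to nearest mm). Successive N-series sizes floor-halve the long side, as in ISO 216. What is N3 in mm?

Let N0's short side be w mm. w · w√2 = 0.43 m² = 430,000 mm², so w ≈ 551.4 mm and w√2 ≈ 779.8 mm → N0 = 551 × 780 mm.
N1: ⌊780/2⌋ × 551 = 390 × 551 mm
N2: ⌊551/2⌋ × 390 = 275 × 390 mm
N3: ⌊390/2⌋ × 275 = 195 × 275 mm

195 × 275 mm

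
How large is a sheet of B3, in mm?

B0 = 1000 × 1414 mm (B0 has a 1000 mm short side, aspect 1:√2).
B1: ⌊1414/2⌋ × 1000 = 707 × 1000 mm
B2: ⌊1000/2⌋ × 707 = 500 × 707 mm
B3: ⌊707/2⌋ × 500 = 353 × 500 mm

353 × 500 mm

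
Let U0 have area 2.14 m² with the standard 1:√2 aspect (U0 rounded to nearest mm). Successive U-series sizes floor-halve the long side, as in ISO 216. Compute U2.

615 × 870 mm

Let U0's short side be w mm. w · w√2 = 2.14 m² = 2,140,000 mm², so w ≈ 1230.1 mm and w√2 ≈ 1739.7 mm → U0 = 1230 × 1740 mm.
U1: ⌊1740/2⌋ × 1230 = 870 × 1230 mm
U2: ⌊1230/2⌋ × 870 = 615 × 870 mm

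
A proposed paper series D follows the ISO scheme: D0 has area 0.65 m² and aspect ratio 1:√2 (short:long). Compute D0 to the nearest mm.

678 × 959 mm

Let the short side be w mm. Then w · w√2 = 0.65 m² = 650,000 mm².
w² = 650,000/√2, so w ≈ 678.0 mm; long side = w√2 ≈ 958.8 mm.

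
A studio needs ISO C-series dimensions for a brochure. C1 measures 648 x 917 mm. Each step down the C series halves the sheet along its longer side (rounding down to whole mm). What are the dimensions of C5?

162 × 229 mm

C2: ⌊917/2⌋ × 648 = 458 × 648 mm
C3: ⌊648/2⌋ × 458 = 324 × 458 mm
C4: ⌊458/2⌋ × 324 = 229 × 324 mm
C5: ⌊324/2⌋ × 229 = 162 × 229 mm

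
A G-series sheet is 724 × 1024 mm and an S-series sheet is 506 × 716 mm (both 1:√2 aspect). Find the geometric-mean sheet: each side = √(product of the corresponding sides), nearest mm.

605 × 856 mm

Short side: √(724 · 506) = √366344 ≈ 605.3 → 605 mm
Long side: √(1024 · 716) = √733184 ≈ 856.3 → 856 mm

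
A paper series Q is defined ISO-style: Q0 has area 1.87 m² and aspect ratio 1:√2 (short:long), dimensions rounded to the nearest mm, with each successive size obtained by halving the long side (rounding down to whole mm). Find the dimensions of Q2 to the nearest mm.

575 × 813 mm

Let Q0's short side be w mm. w · w√2 = 1.87 m² = 1,870,000 mm², so w ≈ 1149.9 mm and w√2 ≈ 1626.2 mm → Q0 = 1150 × 1626 mm.
Q1: ⌊1626/2⌋ × 1150 = 813 × 1150 mm
Q2: ⌊1150/2⌋ × 813 = 575 × 813 mm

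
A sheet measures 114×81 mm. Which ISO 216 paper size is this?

C7 (81 × 114 mm)

Aspect ratio 114/81 ≈ 1.407 — close to the ISO √2 ≈ 1.414.
In the C-series (envelope sizes, between A and B): C7 = 81 × 114 mm.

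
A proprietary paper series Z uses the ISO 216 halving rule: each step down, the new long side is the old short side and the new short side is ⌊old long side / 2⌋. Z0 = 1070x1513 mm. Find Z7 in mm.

Z1 = 756 × 1070 mm (from Z0 by 1 halving).
Z2: ⌊1070/2⌋ × 756 = 535 × 756 mm
Z3: ⌊756/2⌋ × 535 = 378 × 535 mm
Z4: ⌊535/2⌋ × 378 = 267 × 378 mm
Z5: ⌊378/2⌋ × 267 = 189 × 267 mm
Z6: ⌊267/2⌋ × 189 = 133 × 189 mm
Z7: ⌊189/2⌋ × 133 = 94 × 133 mm

94 × 133 mm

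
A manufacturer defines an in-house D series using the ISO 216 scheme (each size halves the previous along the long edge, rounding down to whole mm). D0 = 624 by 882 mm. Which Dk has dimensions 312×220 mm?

D3

D0: 624 × 882 mm
D1: 441 × 624 mm
D2: 312 × 441 mm
D3: 220 × 312 mm
D4: 156 × 220 mm
→ matches D3.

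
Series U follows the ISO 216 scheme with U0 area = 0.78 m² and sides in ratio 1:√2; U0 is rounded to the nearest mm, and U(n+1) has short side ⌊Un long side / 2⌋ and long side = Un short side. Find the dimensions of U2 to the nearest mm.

Let U0's short side be w mm. w · w√2 = 0.78 m² = 780,000 mm², so w ≈ 742.7 mm and w√2 ≈ 1050.3 mm → U0 = 743 × 1050 mm.
U1: ⌊1050/2⌋ × 743 = 525 × 743 mm
U2: ⌊743/2⌋ × 525 = 371 × 525 mm

371 × 525 mm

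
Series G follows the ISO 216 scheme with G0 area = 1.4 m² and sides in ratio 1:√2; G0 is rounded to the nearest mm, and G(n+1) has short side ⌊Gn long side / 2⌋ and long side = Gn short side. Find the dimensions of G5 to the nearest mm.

175 × 248 mm

Let G0's short side be w mm. w · w√2 = 1.4 m² = 1,400,000 mm², so w ≈ 995.0 mm and w√2 ≈ 1407.1 mm → G0 = 995 × 1407 mm.
G1: ⌊1407/2⌋ × 995 = 703 × 995 mm
G2: ⌊995/2⌋ × 703 = 497 × 703 mm
G3: ⌊703/2⌋ × 497 = 351 × 497 mm
G4: ⌊497/2⌋ × 351 = 248 × 351 mm
G5: ⌊351/2⌋ × 248 = 175 × 248 mm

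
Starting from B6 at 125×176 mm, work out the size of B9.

44 × 62 mm

B7: ⌊176/2⌋ × 125 = 88 × 125 mm
B8: ⌊125/2⌋ × 88 = 62 × 88 mm
B9: ⌊88/2⌋ × 62 = 44 × 62 mm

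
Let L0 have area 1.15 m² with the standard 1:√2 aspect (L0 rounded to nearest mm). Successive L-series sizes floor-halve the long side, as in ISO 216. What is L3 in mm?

Let L0's short side be w mm. w · w√2 = 1.15 m² = 1,150,000 mm², so w ≈ 901.8 mm and w√2 ≈ 1275.3 mm → L0 = 902 × 1275 mm.
L1: ⌊1275/2⌋ × 902 = 637 × 902 mm
L2: ⌊902/2⌋ × 637 = 451 × 637 mm
L3: ⌊637/2⌋ × 451 = 318 × 451 mm

318 × 451 mm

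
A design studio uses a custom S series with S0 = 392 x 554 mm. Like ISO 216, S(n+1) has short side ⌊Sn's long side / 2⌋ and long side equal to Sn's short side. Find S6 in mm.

S1: ⌊554/2⌋ × 392 = 277 × 392 mm
S2: ⌊392/2⌋ × 277 = 196 × 277 mm
S3: ⌊277/2⌋ × 196 = 138 × 196 mm
S4: ⌊196/2⌋ × 138 = 98 × 138 mm
S5: ⌊138/2⌋ × 98 = 69 × 98 mm
S6: ⌊98/2⌋ × 69 = 49 × 69 mm

49 × 69 mm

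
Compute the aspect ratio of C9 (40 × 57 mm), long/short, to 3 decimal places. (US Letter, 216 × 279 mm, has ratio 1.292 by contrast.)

1.425

57 / 40 = 1.425
ISO 216 targets √2 ≈ 1.414; the +0.011 deviation is from mm rounding.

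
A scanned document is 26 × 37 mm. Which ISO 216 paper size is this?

Aspect ratio 37/26 ≈ 1.423 — close to the ISO √2 ≈ 1.414.
In the A-series (A0 area = 1 m²): A10 = 26 × 37 mm.

A10 (26 × 37 mm)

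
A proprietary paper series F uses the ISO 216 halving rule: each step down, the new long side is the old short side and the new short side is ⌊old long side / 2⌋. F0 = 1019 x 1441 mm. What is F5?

F1: ⌊1441/2⌋ × 1019 = 720 × 1019 mm
F2: ⌊1019/2⌋ × 720 = 509 × 720 mm
F3: ⌊720/2⌋ × 509 = 360 × 509 mm
F4: ⌊509/2⌋ × 360 = 254 × 360 mm
F5: ⌊360/2⌋ × 254 = 180 × 254 mm

180 × 254 mm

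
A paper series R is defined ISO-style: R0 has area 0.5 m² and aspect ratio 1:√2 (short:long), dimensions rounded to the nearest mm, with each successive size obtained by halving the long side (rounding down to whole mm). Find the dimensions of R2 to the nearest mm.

297 × 420 mm

Let R0's short side be w mm. w · w√2 = 0.5 m² = 500,000 mm², so w ≈ 594.6 mm and w√2 ≈ 840.9 mm → R0 = 595 × 841 mm.
R1: ⌊841/2⌋ × 595 = 420 × 595 mm
R2: ⌊595/2⌋ × 420 = 297 × 420 mm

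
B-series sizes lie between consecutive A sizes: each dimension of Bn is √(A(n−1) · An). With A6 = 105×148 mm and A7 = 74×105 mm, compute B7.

Short side: √(105 · 74) = √7770 ≈ 88.1 → 88 mm
Long side: √(148 · 105) = √15540 ≈ 124.7 → 125 mm

88 × 125 mm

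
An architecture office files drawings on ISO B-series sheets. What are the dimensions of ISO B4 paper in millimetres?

B0 = 1000 × 1414 mm (B0 has a 1000 mm short side, aspect 1:√2).
B1: ⌊1414/2⌋ × 1000 = 707 × 1000 mm
B2: ⌊1000/2⌋ × 707 = 500 × 707 mm
B3: ⌊707/2⌋ × 500 = 353 × 500 mm
B4: ⌊500/2⌋ × 353 = 250 × 353 mm

250 × 353 mm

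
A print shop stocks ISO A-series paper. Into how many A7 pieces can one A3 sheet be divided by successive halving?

Each ISO step halves the sheet: 1 × A3 → 2 × A4 → 4 × A5 → 8 × A6 → …
From A3 to A7 is 4 halving steps: 2^4 = 16.

16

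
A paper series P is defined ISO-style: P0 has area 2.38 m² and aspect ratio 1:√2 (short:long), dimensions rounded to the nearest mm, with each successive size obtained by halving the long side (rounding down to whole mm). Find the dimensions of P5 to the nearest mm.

229 × 324 mm

Let P0's short side be w mm. w · w√2 = 2.38 m² = 2,380,000 mm², so w ≈ 1297.3 mm and w√2 ≈ 1834.6 mm → P0 = 1297 × 1835 mm.
P1: ⌊1835/2⌋ × 1297 = 917 × 1297 mm
P2: ⌊1297/2⌋ × 917 = 648 × 917 mm
P3: ⌊917/2⌋ × 648 = 458 × 648 mm
P4: ⌊648/2⌋ × 458 = 324 × 458 mm
P5: ⌊458/2⌋ × 324 = 229 × 324 mm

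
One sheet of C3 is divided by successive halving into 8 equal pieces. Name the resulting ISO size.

C6

8 = 2^3, so 3 halving steps.
C3 → C4 → … → C6 after 3 steps.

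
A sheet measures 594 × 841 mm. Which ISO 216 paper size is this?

Aspect ratio 841/594 ≈ 1.416 — close to the ISO √2 ≈ 1.414.
In the A-series (A0 area = 1 m²): A1 = 594 × 841 mm.

A1 (594 × 841 mm)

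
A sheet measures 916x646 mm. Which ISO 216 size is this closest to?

Aspect ratio 916/646 ≈ 1.418 — close to the ISO √2 ≈ 1.414.
In the C-series (envelope sizes, between A and B): C1 = 648 × 917 mm.
Off by 3 mm total — nearest standard size.

C1 (648 × 917 mm)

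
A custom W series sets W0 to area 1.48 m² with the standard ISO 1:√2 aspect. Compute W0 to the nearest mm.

Let the short side be w mm. Then w · w√2 = 1.48 m² = 1,480,000 mm².
w² = 1,480,000/√2, so w ≈ 1023.0 mm; long side = w√2 ≈ 1446.7 mm.

1023 × 1447 mm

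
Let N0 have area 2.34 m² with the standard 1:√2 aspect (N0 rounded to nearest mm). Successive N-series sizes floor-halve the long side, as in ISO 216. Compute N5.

Let N0's short side be w mm. w · w√2 = 2.34 m² = 2,340,000 mm², so w ≈ 1286.3 mm and w√2 ≈ 1819.1 mm → N0 = 1286 × 1819 mm.
N1: ⌊1819/2⌋ × 1286 = 909 × 1286 mm
N2: ⌊1286/2⌋ × 909 = 643 × 909 mm
N3: ⌊909/2⌋ × 643 = 454 × 643 mm
N4: ⌊643/2⌋ × 454 = 321 × 454 mm
N5: ⌊454/2⌋ × 321 = 227 × 321 mm

227 × 321 mm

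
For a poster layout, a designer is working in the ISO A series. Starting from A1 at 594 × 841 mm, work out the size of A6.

105 × 148 mm

A2: ⌊841/2⌋ × 594 = 420 × 594 mm
A3: ⌊594/2⌋ × 420 = 297 × 420 mm
A4: ⌊420/2⌋ × 297 = 210 × 297 mm
A5: ⌊297/2⌋ × 210 = 148 × 210 mm
A6: ⌊210/2⌋ × 148 = 105 × 148 mm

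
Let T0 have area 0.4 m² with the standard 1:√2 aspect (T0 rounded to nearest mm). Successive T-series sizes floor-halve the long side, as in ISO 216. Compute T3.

Let T0's short side be w mm. w · w√2 = 0.4 m² = 400,000 mm², so w ≈ 531.8 mm and w√2 ≈ 752.1 mm → T0 = 532 × 752 mm.
T1: ⌊752/2⌋ × 532 = 376 × 532 mm
T2: ⌊532/2⌋ × 376 = 266 × 376 mm
T3: ⌊376/2⌋ × 266 = 188 × 266 mm

188 × 266 mm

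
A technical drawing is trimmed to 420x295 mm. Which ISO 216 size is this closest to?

Aspect ratio 420/295 ≈ 1.424 — close to the ISO √2 ≈ 1.414.
In the A-series (A0 area = 1 m²): A3 = 297 × 420 mm.
Off by 2 mm total — nearest standard size.

A3 (297 × 420 mm)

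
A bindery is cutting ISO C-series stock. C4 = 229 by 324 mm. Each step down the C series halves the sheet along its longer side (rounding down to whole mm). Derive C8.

C5: ⌊324/2⌋ × 229 = 162 × 229 mm
C6: ⌊229/2⌋ × 162 = 114 × 162 mm
C7: ⌊162/2⌋ × 114 = 81 × 114 mm
C8: ⌊114/2⌋ × 81 = 57 × 81 mm

57 × 81 mm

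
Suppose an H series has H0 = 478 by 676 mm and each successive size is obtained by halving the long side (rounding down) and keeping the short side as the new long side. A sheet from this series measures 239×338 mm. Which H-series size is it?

H2

H0: 478 × 676 mm
H1: 338 × 478 mm
H2: 239 × 338 mm
H3: 169 × 239 mm
→ matches H2.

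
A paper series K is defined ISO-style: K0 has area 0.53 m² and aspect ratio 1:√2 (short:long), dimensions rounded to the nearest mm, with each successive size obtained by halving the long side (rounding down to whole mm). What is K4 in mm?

153 × 216 mm

Let K0's short side be w mm. w · w√2 = 0.53 m² = 530,000 mm², so w ≈ 612.2 mm and w√2 ≈ 865.8 mm → K0 = 612 × 866 mm.
K1: ⌊866/2⌋ × 612 = 433 × 612 mm
K2: ⌊612/2⌋ × 433 = 306 × 433 mm
K3: ⌊433/2⌋ × 306 = 216 × 306 mm
K4: ⌊306/2⌋ × 216 = 153 × 216 mm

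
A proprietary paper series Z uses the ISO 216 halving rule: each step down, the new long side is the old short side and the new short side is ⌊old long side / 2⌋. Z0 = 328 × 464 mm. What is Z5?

Z1 = 232 × 328 mm (from Z0 by 1 halving).
Z2: ⌊328/2⌋ × 232 = 164 × 232 mm
Z3: ⌊232/2⌋ × 164 = 116 × 164 mm
Z4: ⌊164/2⌋ × 116 = 82 × 116 mm
Z5: ⌊116/2⌋ × 82 = 58 × 82 mm

58 × 82 mm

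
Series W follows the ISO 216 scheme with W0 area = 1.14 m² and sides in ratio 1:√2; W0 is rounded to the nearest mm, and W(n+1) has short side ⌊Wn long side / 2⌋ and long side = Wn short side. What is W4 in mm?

224 × 317 mm

Let W0's short side be w mm. w · w√2 = 1.14 m² = 1,140,000 mm², so w ≈ 897.8 mm and w√2 ≈ 1269.7 mm → W0 = 898 × 1270 mm.
W1: ⌊1270/2⌋ × 898 = 635 × 898 mm
W2: ⌊898/2⌋ × 635 = 449 × 635 mm
W3: ⌊635/2⌋ × 449 = 317 × 449 mm
W4: ⌊449/2⌋ × 317 = 224 × 317 mm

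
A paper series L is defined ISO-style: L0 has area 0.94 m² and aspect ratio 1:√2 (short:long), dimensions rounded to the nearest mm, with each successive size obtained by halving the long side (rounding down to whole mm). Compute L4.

Let L0's short side be w mm. w · w√2 = 0.94 m² = 940,000 mm², so w ≈ 815.3 mm and w√2 ≈ 1153.0 mm → L0 = 815 × 1153 mm.
L1: ⌊1153/2⌋ × 815 = 576 × 815 mm
L2: ⌊815/2⌋ × 576 = 407 × 576 mm
L3: ⌊576/2⌋ × 407 = 288 × 407 mm
L4: ⌊407/2⌋ × 288 = 203 × 288 mm

203 × 288 mm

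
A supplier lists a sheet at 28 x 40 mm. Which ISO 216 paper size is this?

Aspect ratio 40/28 ≈ 1.429 — close to the ISO √2 ≈ 1.414.
In the C-series (envelope sizes, between A and B): C10 = 28 × 40 mm.

C10 (28 × 40 mm)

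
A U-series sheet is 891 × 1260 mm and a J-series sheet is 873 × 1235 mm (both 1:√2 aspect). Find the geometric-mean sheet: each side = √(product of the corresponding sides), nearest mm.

882 × 1247 mm

Short side: √(891 · 873) = √777843 ≈ 882.0 → 882 mm
Long side: √(1260 · 1235) = √1556100 ≈ 1247.4 → 1247 mm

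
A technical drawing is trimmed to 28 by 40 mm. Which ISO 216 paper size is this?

C10 (28 × 40 mm)

Aspect ratio 40/28 ≈ 1.429 — close to the ISO √2 ≈ 1.414.
In the C-series (envelope sizes, between A and B): C10 = 28 × 40 mm.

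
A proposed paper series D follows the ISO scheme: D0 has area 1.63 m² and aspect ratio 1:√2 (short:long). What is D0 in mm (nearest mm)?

Let the short side be w mm. Then w · w√2 = 1.63 m² = 1,630,000 mm².
w² = 1,630,000/√2, so w ≈ 1073.6 mm; long side = w√2 ≈ 1518.3 mm.

1074 × 1518 mm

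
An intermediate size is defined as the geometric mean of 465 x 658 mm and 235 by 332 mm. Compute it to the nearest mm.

331 × 467 mm

Short side: √(465 · 235) = √109275 ≈ 330.6 → 331 mm
Long side: √(658 · 332) = √218456 ≈ 467.4 → 467 mm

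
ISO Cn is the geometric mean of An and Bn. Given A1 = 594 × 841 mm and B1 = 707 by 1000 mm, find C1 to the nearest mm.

648 × 917 mm

Short side: √(594 · 707) = √419958 ≈ 648.0 → 648 mm
Long side: √(841 · 1000) = √841000 ≈ 917.1 → 917 mm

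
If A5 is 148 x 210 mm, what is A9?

37 × 52 mm

A6: ⌊210/2⌋ × 148 = 105 × 148 mm
A7: ⌊148/2⌋ × 105 = 74 × 105 mm
A8: ⌊105/2⌋ × 74 = 52 × 74 mm
A9: ⌊74/2⌋ × 52 = 37 × 52 mm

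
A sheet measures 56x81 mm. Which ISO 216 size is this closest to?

C8 (57 × 81 mm)

Aspect ratio 81/56 ≈ 1.446 (ISO target is √2 ≈ 1.414).
In the C-series (envelope sizes, between A and B): C8 = 57 × 81 mm.
Off by 1 mm total — nearest standard size.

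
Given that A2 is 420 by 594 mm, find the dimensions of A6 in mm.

105 × 148 mm

A3: ⌊594/2⌋ × 420 = 297 × 420 mm
A4: ⌊420/2⌋ × 297 = 210 × 297 mm
A5: ⌊297/2⌋ × 210 = 148 × 210 mm
A6: ⌊210/2⌋ × 148 = 105 × 148 mm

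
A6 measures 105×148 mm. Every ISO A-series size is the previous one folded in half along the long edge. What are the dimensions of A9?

37 × 52 mm

A7: ⌊148/2⌋ × 105 = 74 × 105 mm
A8: ⌊105/2⌋ × 74 = 52 × 74 mm
A9: ⌊74/2⌋ × 52 = 37 × 52 mm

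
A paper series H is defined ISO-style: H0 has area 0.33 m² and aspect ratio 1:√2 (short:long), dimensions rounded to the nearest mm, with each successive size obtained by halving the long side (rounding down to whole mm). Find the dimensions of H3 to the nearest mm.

170 × 241 mm

Let H0's short side be w mm. w · w√2 = 0.33 m² = 330,000 mm², so w ≈ 483.1 mm and w√2 ≈ 683.1 mm → H0 = 483 × 683 mm.
H1: ⌊683/2⌋ × 483 = 341 × 483 mm
H2: ⌊483/2⌋ × 341 = 241 × 341 mm
H3: ⌊341/2⌋ × 241 = 170 × 241 mm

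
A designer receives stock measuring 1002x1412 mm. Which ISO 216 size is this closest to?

B0 (1000 × 1414 mm)

Aspect ratio 1412/1002 ≈ 1.409 — close to the ISO √2 ≈ 1.414.
In the B-series (B0 = 1000 × 1414 mm): B0 = 1000 × 1414 mm.
Off by 4 mm total — nearest standard size.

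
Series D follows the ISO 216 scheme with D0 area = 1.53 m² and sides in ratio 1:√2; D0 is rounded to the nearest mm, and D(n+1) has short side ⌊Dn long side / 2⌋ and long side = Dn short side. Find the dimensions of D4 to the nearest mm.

Let D0's short side be w mm. w · w√2 = 1.53 m² = 1,530,000 mm², so w ≈ 1040.1 mm and w√2 ≈ 1471.0 mm → D0 = 1040 × 1471 mm.
D1: ⌊1471/2⌋ × 1040 = 735 × 1040 mm
D2: ⌊1040/2⌋ × 735 = 520 × 735 mm
D3: ⌊735/2⌋ × 520 = 367 × 520 mm
D4: ⌊520/2⌋ × 367 = 260 × 367 mm

260 × 367 mm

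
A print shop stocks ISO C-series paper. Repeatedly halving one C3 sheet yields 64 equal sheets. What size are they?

64 = 2^6, so 6 halving steps.
C3 → C4 → … → C9 after 6 steps.

C9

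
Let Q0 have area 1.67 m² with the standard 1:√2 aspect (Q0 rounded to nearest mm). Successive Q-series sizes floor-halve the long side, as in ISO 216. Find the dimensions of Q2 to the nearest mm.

Let Q0's short side be w mm. w · w√2 = 1.67 m² = 1,670,000 mm², so w ≈ 1086.7 mm and w√2 ≈ 1536.8 mm → Q0 = 1087 × 1537 mm.
Q1: ⌊1537/2⌋ × 1087 = 768 × 1087 mm
Q2: ⌊1087/2⌋ × 768 = 543 × 768 mm

543 × 768 mm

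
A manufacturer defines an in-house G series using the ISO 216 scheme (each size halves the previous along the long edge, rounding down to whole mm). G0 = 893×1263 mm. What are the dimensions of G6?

111 × 157 mm

G1 = 631 × 893 mm (from G0 by 1 halving).
G2: ⌊893/2⌋ × 631 = 446 × 631 mm
G3: ⌊631/2⌋ × 446 = 315 × 446 mm
G4: ⌊446/2⌋ × 315 = 223 × 315 mm
G5: ⌊315/2⌋ × 223 = 157 × 223 mm
G6: ⌊223/2⌋ × 157 = 111 × 157 mm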